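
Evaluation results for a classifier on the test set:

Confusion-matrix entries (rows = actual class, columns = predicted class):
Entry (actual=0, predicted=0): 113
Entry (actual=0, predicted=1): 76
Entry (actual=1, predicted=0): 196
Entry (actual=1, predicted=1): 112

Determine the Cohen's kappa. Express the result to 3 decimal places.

Observed agreement pₒ = trace/N = 225/497 = 0.4527
Expected agreement pₑ = Σ (rowᵢ·colᵢ)/N² = (189·309 + 308·188)/497² = 0.4709
κ = (pₒ − pₑ)/(1 − pₑ) = (0.4527 − 0.4709)/(1 − 0.4709) = -0.034

-0.034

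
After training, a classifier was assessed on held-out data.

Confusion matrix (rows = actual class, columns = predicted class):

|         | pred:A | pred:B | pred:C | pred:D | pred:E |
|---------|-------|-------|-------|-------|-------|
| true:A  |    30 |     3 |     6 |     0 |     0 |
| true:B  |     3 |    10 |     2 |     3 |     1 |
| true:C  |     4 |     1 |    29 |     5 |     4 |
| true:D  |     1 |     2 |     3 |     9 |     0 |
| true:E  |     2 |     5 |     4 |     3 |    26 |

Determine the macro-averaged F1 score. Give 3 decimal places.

0.635

Per-class F1 score (2·TP/(2·TP+FP+FN)):
  A: TP=30, FP=3+4+1+2=10, FN=3+6+0+0=9 → 60/79 = 0.7595
  B: TP=10, FP=3+1+2+5=11, FN=3+2+3+1=9 → 20/40 = 0.5000
  C: TP=29, FP=6+2+3+4=15, FN=4+1+5+4=14 → 58/87 = 0.6667
  D: TP=9, FP=0+3+5+3=11, FN=1+2+3+0=6 → 18/35 = 0.5143
  E: TP=26, FP=0+1+4+0=5, FN=2+5+4+3=14 → 52/71 = 0.7324
Macro-F1 score = mean = (0.7595 + 0.5000 + 0.6667 + 0.5143 + 0.7324) / 5 = 0.635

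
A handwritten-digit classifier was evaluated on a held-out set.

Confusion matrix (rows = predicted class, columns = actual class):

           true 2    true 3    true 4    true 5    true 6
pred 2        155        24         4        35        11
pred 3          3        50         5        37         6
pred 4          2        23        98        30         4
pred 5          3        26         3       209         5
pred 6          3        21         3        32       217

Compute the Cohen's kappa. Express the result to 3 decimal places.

0.645

Observed agreement pₒ = trace/N = 729/1009 = 0.7225
Expected agreement pₑ = Σ (rowᵢ·colᵢ)/N² = (166·229 + 144·101 + 113·157 + 343·246 + 243·276)/1009² = 0.2178
κ = (pₒ − pₑ)/(1 − pₑ) = (0.7225 − 0.2178)/(1 − 0.2178) = 0.645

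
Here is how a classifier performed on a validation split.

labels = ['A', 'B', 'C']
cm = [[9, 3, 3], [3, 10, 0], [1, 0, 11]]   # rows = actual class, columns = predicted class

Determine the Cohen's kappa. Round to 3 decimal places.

0.625

Observed agreement pₒ = trace/N = 30/40 = 0.7500
Expected agreement pₑ = Σ (rowᵢ·colᵢ)/N² = (15·13 + 13·13 + 12·14)/40² = 0.3325
κ = (pₒ − pₑ)/(1 − pₑ) = (0.7500 − 0.3325)/(1 − 0.3325) = 0.625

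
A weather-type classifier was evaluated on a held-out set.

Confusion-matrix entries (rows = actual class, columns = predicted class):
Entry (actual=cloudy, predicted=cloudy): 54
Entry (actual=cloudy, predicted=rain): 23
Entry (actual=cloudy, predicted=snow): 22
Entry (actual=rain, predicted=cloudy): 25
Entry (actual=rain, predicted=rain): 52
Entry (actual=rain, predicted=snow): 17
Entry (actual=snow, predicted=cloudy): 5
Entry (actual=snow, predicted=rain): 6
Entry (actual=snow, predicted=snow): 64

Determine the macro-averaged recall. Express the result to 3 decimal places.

0.651

Per-class recall (TP/(TP+FN)):
  cloudy: TP=54, FN=23+22=45 → 54/99 = 0.5455
  rain: TP=52, FN=25+17=42 → 52/94 = 0.5532
  snow: TP=64, FN=5+6=11 → 64/75 = 0.8533
Macro-recall = mean = (0.5455 + 0.5532 + 0.8533) / 3 = 0.651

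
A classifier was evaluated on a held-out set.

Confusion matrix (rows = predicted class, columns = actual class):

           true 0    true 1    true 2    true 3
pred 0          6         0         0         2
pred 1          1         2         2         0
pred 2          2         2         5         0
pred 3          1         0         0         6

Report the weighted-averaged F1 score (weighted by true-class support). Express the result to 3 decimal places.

0.663

Per-class F1 score (2·TP/(2·TP+FP+FN)):
  0: TP=6, FP=0+0+2=2, FN=1+2+1=4 → 12/18 = 0.6667
  1: TP=2, FP=1+2+0=3, FN=0+2+0=2 → 4/9 = 0.4444
  2: TP=5, FP=2+2+0=4, FN=0+2+0=2 → 10/16 = 0.6250
  3: TP=6, FP=1+0+0=1, FN=2+0+0=2 → 12/15 = 0.8000
Weighted-F1 score = Σ (supportᵢ/N)·F1 scoreᵢ with N=29: (10/29)·0.6667 + (4/29)·0.4444 + (7/29)·0.6250 + (8/29)·0.8000 = 0.663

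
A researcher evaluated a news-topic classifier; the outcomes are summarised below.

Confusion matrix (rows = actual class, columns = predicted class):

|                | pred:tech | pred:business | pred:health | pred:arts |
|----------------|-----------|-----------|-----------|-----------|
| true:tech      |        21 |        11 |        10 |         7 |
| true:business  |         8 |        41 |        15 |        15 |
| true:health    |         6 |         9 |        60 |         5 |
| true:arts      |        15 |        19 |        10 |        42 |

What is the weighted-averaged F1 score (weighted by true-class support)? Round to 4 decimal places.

Per-class F1 score (2·TP/(2·TP+FP+FN)):
  tech: TP=21, FP=8+6+15=29, FN=11+10+7=28 → 42/99 = 0.42424
  business: TP=41, FP=11+9+19=39, FN=8+15+15=38 → 82/159 = 0.51572
  health: TP=60, FP=10+15+10=35, FN=6+9+5=20 → 120/175 = 0.68571
  arts: TP=42, FP=7+15+5=27, FN=15+19+10=44 → 84/155 = 0.54194
Weighted-F1 score = Σ (supportᵢ/N)·F1 scoreᵢ with N=294: (49/294)·0.42424 + (79/294)·0.51572 + (80/294)·0.68571 + (86/294)·0.54194 = 0.5544

0.5544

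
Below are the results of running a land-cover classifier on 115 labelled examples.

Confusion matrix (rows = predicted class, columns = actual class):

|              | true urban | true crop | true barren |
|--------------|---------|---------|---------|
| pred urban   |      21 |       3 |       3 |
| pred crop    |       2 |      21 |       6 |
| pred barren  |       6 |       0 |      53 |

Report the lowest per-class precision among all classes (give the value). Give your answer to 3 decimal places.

Per-class precision (TP/(TP+FP)):
  urban: TP=21, FP=3+3=6 → 21/27 = 0.7778
  crop: TP=21, FP=2+6=8 → 21/29 = 0.7241
  barren: TP=53, FP=6+0=6 → 53/59 = 0.8983
Lowest is class 'crop' with precision = 0.724.

0.724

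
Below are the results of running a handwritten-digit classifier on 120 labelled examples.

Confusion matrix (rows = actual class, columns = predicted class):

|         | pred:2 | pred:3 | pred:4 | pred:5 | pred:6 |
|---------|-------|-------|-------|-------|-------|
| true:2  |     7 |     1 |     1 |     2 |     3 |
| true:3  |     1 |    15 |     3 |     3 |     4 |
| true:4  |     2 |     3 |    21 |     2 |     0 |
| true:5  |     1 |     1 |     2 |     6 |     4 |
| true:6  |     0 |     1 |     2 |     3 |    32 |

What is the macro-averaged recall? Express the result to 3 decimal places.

Per-class recall (TP/(TP+FN)):
  2: TP=7, FN=1+1+2+3=7 → 7/14 = 0.5000
  3: TP=15, FN=1+3+3+4=11 → 15/26 = 0.5769
  4: TP=21, FN=2+3+2+0=7 → 21/28 = 0.7500
  5: TP=6, FN=1+1+2+4=8 → 6/14 = 0.4286
  6: TP=32, FN=0+1+2+3=6 → 32/38 = 0.8421
Macro-recall = mean = (0.5000 + 0.5769 + 0.7500 + 0.4286 + 0.8421) / 5 = 0.620

0.620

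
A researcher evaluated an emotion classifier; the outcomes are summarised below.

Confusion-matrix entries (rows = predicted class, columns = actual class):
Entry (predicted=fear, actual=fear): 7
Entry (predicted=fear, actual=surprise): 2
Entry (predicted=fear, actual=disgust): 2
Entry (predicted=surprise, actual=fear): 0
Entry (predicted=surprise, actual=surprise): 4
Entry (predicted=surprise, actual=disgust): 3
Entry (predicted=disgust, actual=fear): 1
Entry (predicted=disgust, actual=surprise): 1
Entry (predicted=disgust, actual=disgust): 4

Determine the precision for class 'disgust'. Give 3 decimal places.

precision = TP/(TP+FP).
disgust: TP=4, FP=1+1=2 → 4/6 = 0.6667

0.667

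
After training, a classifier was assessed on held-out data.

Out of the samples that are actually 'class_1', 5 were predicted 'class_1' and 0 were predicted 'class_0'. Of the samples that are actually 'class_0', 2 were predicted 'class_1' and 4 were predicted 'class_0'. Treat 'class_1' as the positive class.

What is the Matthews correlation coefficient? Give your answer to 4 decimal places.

0.6901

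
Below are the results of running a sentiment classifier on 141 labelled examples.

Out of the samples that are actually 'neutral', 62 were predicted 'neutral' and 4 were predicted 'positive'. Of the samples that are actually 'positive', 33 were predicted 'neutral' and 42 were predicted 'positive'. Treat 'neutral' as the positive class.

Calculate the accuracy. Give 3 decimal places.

Accuracy = (TP+TN)/N = (62+42)/141 = 0.738

0.738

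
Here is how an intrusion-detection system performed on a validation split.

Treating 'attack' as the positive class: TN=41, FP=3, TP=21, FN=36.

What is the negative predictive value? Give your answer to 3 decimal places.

NPV = TN/(TN+FN) = 41/(41+36) = 0.532

0.532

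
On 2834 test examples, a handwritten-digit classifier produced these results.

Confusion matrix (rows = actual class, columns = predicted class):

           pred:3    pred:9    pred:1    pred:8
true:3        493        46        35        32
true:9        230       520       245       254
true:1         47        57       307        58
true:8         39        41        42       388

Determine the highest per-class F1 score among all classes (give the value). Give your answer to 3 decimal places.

Per-class F1 score (2·TP/(2·TP+FP+FN)):
  3: TP=493, FP=230+47+39=316, FN=46+35+32=113 → 986/1415 = 0.6968
  9: TP=520, FP=46+57+41=144, FN=230+245+254=729 → 1040/1913 = 0.5436
  1: TP=307, FP=35+245+42=322, FN=47+57+58=162 → 614/1098 = 0.5592
  8: TP=388, FP=32+254+58=344, FN=39+41+42=122 → 776/1242 = 0.6248
Highest is class '3' with F1 score = 0.697.

0.697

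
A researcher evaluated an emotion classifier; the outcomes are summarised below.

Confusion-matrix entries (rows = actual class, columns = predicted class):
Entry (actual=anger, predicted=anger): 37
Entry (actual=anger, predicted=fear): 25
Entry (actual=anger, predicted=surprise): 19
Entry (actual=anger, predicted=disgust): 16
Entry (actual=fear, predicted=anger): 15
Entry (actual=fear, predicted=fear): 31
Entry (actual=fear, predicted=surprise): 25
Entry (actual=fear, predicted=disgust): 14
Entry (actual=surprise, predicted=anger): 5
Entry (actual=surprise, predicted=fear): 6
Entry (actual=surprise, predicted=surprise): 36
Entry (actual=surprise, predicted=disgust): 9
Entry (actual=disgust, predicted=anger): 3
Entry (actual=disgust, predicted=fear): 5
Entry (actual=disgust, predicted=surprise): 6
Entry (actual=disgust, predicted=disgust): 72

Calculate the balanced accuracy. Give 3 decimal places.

Balanced accuracy = mean of per-class recall.
  anger: recall = 37/97 = 0.3814
  fear: recall = 31/85 = 0.3647
  surprise: recall = 36/56 = 0.6429
  disgust: recall = 72/86 = 0.8372
Mean = (0.3814 + 0.3647 + 0.6429 + 0.8372) / 4 = 0.557

0.557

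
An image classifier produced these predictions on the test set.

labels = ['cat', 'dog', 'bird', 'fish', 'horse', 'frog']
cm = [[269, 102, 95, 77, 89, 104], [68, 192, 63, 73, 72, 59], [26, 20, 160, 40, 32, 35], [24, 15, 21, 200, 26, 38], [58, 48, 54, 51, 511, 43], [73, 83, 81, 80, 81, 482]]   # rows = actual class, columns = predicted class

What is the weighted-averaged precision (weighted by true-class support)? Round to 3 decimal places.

0.528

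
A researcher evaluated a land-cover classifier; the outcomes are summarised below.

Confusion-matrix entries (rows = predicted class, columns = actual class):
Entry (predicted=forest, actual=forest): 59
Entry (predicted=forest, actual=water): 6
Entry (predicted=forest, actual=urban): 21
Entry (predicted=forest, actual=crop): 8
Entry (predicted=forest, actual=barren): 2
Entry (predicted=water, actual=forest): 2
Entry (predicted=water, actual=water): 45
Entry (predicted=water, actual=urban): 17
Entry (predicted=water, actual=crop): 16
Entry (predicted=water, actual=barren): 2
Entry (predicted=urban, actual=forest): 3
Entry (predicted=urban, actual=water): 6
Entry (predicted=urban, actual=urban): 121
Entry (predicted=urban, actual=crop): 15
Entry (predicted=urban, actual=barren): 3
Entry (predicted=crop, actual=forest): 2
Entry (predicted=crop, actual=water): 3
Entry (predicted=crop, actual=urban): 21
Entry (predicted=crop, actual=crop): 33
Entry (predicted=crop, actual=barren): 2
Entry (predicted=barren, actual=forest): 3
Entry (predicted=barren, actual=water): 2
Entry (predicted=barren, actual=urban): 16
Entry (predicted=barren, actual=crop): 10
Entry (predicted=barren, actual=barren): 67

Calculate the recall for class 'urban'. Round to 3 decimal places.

recall = TP/(TP+FN).
urban: TP=121, FN=21+17+21+16=75 → 121/196 = 0.6173

0.617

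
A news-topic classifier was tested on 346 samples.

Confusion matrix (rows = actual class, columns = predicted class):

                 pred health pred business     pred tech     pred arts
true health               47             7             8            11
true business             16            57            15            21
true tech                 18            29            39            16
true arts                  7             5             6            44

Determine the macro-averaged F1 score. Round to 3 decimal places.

Per-class F1 score (2·TP/(2·TP+FP+FN)):
  health: TP=47, FP=16+18+7=41, FN=7+8+11=26 → 94/161 = 0.5839
  business: TP=57, FP=7+29+5=41, FN=16+15+21=52 → 114/207 = 0.5507
  tech: TP=39, FP=8+15+6=29, FN=18+29+16=63 → 78/170 = 0.4588
  arts: TP=44, FP=11+21+16=48, FN=7+5+6=18 → 88/154 = 0.5714
Macro-F1 score = mean = (0.5839 + 0.5507 + 0.4588 + 0.5714) / 4 = 0.541

0.541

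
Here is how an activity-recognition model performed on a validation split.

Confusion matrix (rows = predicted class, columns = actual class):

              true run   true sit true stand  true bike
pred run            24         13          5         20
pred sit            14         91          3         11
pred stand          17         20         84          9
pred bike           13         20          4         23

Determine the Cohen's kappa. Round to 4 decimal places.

0.4474

Observed agreement pₒ = trace/N = 222/371 = 0.59838
Expected agreement pₑ = Σ (rowᵢ·colᵢ)/N² = (68·62 + 144·119 + 96·130 + 63·60)/371² = 0.27326
κ = (pₒ − pₑ)/(1 − pₑ) = (0.59838 − 0.27326)/(1 − 0.27326) = 0.4474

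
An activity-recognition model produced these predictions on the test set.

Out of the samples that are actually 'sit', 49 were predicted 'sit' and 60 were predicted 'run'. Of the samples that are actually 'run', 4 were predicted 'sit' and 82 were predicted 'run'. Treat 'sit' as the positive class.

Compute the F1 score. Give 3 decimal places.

Precision = TP/(TP+FP) = 49/53 = 0.9245
Recall = TP/(TP+FN) = 49/109 = 0.4495
F1 = 2·TP/(2·TP+FP+FN) = 98/162 = 0.605

0.605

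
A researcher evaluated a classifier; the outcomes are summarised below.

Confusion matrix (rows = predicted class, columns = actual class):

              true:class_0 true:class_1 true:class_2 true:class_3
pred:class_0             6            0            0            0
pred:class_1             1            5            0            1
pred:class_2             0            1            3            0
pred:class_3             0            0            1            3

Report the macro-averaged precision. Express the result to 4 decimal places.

Per-class precision (TP/(TP+FP)):
  class_0: TP=6, FP=0+0+0=0 → 6/6 = 1.00000
  class_1: TP=5, FP=1+0+1=2 → 5/7 = 0.71429
  class_2: TP=3, FP=0+1+0=1 → 3/4 = 0.75000
  class_3: TP=3, FP=0+0+1=1 → 3/4 = 0.75000
Macro-precision = mean = (1.00000 + 0.71429 + 0.75000 + 0.75000) / 4 = 0.8036

0.8036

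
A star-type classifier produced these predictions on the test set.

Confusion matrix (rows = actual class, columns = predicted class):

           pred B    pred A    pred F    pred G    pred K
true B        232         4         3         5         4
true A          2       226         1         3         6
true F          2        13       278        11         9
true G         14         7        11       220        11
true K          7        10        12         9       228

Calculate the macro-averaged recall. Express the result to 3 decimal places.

0.893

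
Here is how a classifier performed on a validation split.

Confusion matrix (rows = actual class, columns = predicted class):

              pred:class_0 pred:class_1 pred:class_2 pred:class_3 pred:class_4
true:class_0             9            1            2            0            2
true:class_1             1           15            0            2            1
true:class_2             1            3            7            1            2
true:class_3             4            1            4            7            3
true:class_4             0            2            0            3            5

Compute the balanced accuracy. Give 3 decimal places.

Balanced accuracy = mean of per-class recall.
  class_0: recall = 9/14 = 0.6429
  class_1: recall = 15/19 = 0.7895
  class_2: recall = 7/14 = 0.5000
  class_3: recall = 7/19 = 0.3684
  class_4: recall = 5/10 = 0.5000
Mean = (0.6429 + 0.7895 + 0.5000 + 0.3684 + 0.5000) / 5 = 0.560

0.560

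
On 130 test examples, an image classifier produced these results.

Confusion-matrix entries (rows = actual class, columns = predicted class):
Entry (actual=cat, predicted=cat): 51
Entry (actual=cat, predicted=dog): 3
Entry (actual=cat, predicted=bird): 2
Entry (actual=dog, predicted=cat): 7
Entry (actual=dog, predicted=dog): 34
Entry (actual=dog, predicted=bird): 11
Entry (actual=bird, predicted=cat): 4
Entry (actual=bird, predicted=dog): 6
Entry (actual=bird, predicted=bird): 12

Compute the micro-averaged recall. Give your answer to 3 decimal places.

Micro-averaging pools counts across classes: ΣTP=97, ΣFP=33, ΣFN=33.
Micro-recall = TP/(TP+FN) on pooled counts = 0.746 (equals overall accuracy in single-label multiclass).

0.746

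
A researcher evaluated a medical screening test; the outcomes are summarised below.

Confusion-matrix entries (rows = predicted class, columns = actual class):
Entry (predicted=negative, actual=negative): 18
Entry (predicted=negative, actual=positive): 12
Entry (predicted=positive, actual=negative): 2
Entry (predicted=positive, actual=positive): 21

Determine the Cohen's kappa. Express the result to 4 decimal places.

Observed agreement pₒ = trace/N = 39/53 = 0.73585
Expected agreement pₑ = Σ (rowᵢ·colᵢ)/N² = (20·30 + 33·23)/53² = 0.48380
κ = (pₒ − pₑ)/(1 − pₑ) = (0.73585 − 0.48380)/(1 − 0.48380) = 0.4883

0.4883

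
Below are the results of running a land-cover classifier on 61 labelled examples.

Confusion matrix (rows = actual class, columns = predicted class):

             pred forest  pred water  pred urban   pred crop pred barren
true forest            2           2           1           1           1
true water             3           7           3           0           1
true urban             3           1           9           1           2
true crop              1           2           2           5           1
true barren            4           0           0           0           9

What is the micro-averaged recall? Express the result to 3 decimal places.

0.525

Micro-averaging pools counts across classes: ΣTP=32, ΣFP=29, ΣFN=29.
Micro-recall = TP/(TP+FN) on pooled counts = 0.525 (equals overall accuracy in single-label multiclass).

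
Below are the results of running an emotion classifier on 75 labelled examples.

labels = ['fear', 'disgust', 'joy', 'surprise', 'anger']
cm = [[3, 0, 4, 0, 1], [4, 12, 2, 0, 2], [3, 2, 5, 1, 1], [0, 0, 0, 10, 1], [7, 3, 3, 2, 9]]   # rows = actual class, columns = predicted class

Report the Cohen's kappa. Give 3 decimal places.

0.400

Observed agreement pₒ = trace/N = 39/75 = 0.5200
Expected agreement pₑ = Σ (rowᵢ·colᵢ)/N² = (8·17 + 20·17 + 12·14 + 11·13 + 24·14)/75² = 0.1996
κ = (pₒ − pₑ)/(1 − pₑ) = (0.5200 − 0.1996)/(1 − 0.1996) = 0.400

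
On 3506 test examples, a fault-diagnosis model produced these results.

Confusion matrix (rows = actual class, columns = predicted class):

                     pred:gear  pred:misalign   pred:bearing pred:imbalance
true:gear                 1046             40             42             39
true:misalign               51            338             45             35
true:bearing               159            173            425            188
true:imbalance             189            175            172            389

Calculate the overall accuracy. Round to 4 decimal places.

0.6269

Accuracy = trace / total = (1046+338+425+389=2198) / 3506 = 2198/3506 = 0.6269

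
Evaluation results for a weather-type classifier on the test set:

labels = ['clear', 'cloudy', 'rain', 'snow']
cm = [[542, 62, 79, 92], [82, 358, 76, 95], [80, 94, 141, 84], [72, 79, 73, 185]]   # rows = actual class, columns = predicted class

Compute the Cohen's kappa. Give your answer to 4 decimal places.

Observed agreement pₒ = trace/N = 1226/2194 = 0.55880
Expected agreement pₑ = Σ (rowᵢ·colᵢ)/N² = (775·776 + 611·593 + 399·369 + 409·456)/2194² = 0.26954
κ = (pₒ − pₑ)/(1 − pₑ) = (0.55880 − 0.26954)/(1 − 0.26954) = 0.3960

0.3960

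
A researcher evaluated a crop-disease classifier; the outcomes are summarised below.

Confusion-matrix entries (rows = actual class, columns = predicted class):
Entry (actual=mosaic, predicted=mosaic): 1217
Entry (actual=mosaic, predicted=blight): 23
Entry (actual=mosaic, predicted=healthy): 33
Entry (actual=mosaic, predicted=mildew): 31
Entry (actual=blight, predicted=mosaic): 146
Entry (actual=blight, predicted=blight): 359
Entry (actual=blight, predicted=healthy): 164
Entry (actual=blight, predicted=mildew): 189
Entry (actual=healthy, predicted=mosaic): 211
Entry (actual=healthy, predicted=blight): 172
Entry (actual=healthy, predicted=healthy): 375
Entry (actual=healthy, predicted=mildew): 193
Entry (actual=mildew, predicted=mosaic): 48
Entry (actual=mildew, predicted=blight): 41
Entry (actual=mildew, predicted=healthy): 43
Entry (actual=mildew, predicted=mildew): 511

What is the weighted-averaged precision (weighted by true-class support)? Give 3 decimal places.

0.647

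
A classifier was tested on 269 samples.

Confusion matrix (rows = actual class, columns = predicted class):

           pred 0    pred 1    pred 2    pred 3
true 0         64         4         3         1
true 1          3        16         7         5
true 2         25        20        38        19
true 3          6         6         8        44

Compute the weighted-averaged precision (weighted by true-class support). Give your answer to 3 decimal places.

Per-class precision (TP/(TP+FP)):
  0: TP=64, FP=3+25+6=34 → 64/98 = 0.6531
  1: TP=16, FP=4+20+6=30 → 16/46 = 0.3478
  2: TP=38, FP=3+7+8=18 → 38/56 = 0.6786
  3: TP=44, FP=1+5+19=25 → 44/69 = 0.6377
Weighted-precision = Σ (supportᵢ/N)·precisionᵢ with N=269: (72/269)·0.6531 + (31/269)·0.3478 + (102/269)·0.6786 + (64/269)·0.6377 = 0.624

0.624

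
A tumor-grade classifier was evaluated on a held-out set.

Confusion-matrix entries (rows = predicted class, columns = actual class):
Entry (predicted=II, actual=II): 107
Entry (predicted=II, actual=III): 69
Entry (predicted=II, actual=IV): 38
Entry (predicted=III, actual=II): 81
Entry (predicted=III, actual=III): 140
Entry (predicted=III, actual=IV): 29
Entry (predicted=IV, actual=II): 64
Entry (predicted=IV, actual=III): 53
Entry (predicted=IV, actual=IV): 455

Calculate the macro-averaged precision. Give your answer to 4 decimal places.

0.6185

Per-class precision (TP/(TP+FP)):
  II: TP=107, FP=69+38=107 → 107/214 = 0.50000
  III: TP=140, FP=81+29=110 → 140/250 = 0.56000
  IV: TP=455, FP=64+53=117 → 455/572 = 0.79545
Macro-precision = mean = (0.50000 + 0.56000 + 0.79545) / 3 = 0.6185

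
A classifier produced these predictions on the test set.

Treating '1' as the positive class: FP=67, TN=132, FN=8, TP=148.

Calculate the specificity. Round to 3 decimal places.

0.663

Specificity = TN/(TN+FP) = 132/(132+67) = 0.663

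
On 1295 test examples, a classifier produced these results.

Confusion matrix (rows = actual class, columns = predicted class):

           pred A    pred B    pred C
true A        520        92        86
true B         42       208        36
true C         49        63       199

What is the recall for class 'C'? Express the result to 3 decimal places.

0.640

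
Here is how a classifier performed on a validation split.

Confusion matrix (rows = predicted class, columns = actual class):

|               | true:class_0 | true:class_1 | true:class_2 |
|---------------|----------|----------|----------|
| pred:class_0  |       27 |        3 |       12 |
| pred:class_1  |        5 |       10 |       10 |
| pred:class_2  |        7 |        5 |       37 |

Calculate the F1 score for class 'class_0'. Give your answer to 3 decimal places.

One-vs-rest for 'class_0': TP = diagonal; FP = other classes predicted 'class_0'; FN = 'class_0' predicted as other.
F1 score = 2·TP/(2·TP+FP+FN).
class_0: TP=27, FP=3+12=15, FN=5+7=12 → 54/81 = 0.6667

0.667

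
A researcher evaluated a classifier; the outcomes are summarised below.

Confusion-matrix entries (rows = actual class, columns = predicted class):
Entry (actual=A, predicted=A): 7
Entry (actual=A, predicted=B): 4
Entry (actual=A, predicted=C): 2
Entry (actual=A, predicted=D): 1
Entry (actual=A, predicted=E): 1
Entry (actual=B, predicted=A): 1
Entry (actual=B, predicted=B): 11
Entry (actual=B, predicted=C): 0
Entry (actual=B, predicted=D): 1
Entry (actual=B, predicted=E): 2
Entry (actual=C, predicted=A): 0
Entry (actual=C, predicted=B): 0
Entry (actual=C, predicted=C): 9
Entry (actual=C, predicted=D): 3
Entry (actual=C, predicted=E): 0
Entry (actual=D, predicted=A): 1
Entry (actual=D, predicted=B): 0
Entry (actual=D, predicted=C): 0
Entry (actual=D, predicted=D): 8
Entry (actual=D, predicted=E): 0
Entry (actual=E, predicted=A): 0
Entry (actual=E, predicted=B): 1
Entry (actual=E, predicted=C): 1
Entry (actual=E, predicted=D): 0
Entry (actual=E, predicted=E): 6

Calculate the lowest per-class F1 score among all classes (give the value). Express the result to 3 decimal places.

Per-class F1 score (2·TP/(2·TP+FP+FN)):
  A: TP=7, FP=1+0+1+0=2, FN=4+2+1+1=8 → 14/24 = 0.5833
  B: TP=11, FP=4+0+0+1=5, FN=1+0+1+2=4 → 22/31 = 0.7097
  C: TP=9, FP=2+0+0+1=3, FN=0+0+3+0=3 → 18/24 = 0.7500
  D: TP=8, FP=1+1+3+0=5, FN=1+0+0+0=1 → 16/22 = 0.7273
  E: TP=6, FP=1+2+0+0=3, FN=0+1+1+0=2 → 12/17 = 0.7059
Lowest is class 'A' with F1 score = 0.583.

0.583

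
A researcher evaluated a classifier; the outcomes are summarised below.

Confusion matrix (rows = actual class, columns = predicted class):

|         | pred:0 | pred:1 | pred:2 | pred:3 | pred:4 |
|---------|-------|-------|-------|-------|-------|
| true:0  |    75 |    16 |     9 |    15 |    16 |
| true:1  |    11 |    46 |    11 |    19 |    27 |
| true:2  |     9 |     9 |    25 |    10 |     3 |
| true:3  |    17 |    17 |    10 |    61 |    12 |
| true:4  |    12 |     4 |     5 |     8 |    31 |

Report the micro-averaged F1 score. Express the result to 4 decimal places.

0.4979

Micro-averaging pools counts across classes: ΣTP=238, ΣFP=240, ΣFN=240.
Micro-F1 score = 2·TP/(2·TP+FP+FN) on pooled counts = 0.4979 (equals overall accuracy in single-label multiclass).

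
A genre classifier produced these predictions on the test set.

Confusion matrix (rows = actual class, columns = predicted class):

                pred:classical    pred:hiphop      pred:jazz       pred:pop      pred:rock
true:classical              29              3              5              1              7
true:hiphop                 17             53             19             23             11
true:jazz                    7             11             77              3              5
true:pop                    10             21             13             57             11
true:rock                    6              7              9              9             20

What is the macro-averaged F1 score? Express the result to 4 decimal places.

Per-class F1 score (2·TP/(2·TP+FP+FN)):
  classical: TP=29, FP=17+7+10+6=40, FN=3+5+1+7=16 → 58/114 = 0.50877
  hiphop: TP=53, FP=3+11+21+7=42, FN=17+19+23+11=70 → 106/218 = 0.48624
  jazz: TP=77, FP=5+19+13+9=46, FN=7+11+3+5=26 → 154/226 = 0.68142
  pop: TP=57, FP=1+23+3+9=36, FN=10+21+13+11=55 → 114/205 = 0.55610
  rock: TP=20, FP=7+11+5+11=34, FN=6+7+9+9=31 → 40/105 = 0.38095
Macro-F1 score = mean = (0.50877 + 0.48624 + 0.68142 + 0.55610 + 0.38095) / 5 = 0.5227

0.5227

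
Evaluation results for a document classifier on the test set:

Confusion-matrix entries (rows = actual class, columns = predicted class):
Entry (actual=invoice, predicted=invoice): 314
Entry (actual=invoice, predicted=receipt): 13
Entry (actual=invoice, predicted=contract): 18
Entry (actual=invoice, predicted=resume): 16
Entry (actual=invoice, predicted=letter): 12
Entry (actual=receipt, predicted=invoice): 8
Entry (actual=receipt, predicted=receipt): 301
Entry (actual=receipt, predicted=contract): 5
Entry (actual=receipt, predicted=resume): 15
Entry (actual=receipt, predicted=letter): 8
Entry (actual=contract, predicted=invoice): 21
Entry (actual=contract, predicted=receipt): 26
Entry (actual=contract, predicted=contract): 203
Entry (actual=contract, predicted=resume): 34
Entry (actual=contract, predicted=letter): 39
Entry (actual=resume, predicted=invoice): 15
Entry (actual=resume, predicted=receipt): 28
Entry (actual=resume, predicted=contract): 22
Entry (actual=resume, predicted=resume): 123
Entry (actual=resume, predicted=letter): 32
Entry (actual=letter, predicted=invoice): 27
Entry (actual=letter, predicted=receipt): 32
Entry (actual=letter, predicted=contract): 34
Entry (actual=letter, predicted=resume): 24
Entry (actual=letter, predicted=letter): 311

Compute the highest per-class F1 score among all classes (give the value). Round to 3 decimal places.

0.828

Per-class F1 score (2·TP/(2·TP+FP+FN)):
  invoice: TP=314, FP=8+21+15+27=71, FN=13+18+16+12=59 → 628/758 = 0.8285
  receipt: TP=301, FP=13+26+28+32=99, FN=8+5+15+8=36 → 602/737 = 0.8168
  contract: TP=203, FP=18+5+22+34=79, FN=21+26+34+39=120 → 406/605 = 0.6711
  resume: TP=123, FP=16+15+34+24=89, FN=15+28+22+32=97 → 246/432 = 0.5694
  letter: TP=311, FP=12+8+39+32=91, FN=27+32+34+24=117 → 622/830 = 0.7494
Highest is class 'invoice' with F1 score = 0.828.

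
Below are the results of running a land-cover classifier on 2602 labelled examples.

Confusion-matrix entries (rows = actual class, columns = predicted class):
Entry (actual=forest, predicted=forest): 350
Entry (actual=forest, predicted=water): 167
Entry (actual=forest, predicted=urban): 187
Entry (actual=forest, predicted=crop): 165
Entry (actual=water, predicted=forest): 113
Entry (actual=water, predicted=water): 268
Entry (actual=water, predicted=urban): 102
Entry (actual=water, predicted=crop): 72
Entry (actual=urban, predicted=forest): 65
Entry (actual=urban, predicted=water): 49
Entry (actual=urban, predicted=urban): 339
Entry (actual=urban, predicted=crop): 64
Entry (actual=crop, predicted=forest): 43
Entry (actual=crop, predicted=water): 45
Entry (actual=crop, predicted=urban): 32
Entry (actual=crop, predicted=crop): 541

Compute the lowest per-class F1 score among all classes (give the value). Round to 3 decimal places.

0.486

Per-class F1 score (2·TP/(2·TP+FP+FN)):
  forest: TP=350, FP=113+65+43=221, FN=167+187+165=519 → 700/1440 = 0.4861
  water: TP=268, FP=167+49+45=261, FN=113+102+72=287 → 536/1084 = 0.4945
  urban: TP=339, FP=187+102+32=321, FN=65+49+64=178 → 678/1177 = 0.5760
  crop: TP=541, FP=165+72+64=301, FN=43+45+32=120 → 1082/1503 = 0.7199
Lowest is class 'forest' with F1 score = 0.486.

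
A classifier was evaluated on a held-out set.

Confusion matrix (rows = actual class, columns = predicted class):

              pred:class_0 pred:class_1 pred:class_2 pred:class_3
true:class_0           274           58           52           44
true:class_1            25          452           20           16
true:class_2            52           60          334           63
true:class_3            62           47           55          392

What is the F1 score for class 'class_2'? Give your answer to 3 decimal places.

One-vs-rest for 'class_2': TP = diagonal; FP = other classes predicted 'class_2'; FN = 'class_2' predicted as other.
F1 score = 2·TP/(2·TP+FP+FN).
class_2: TP=334, FP=52+20+55=127, FN=52+60+63=175 → 668/970 = 0.6887

0.689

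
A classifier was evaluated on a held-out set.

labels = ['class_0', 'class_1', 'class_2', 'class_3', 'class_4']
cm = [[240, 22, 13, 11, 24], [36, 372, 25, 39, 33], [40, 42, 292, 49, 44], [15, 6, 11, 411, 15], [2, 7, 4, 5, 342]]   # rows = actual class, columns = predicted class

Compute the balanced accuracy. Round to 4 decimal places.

Balanced accuracy = mean of per-class recall.
  class_0: recall = 240/310 = 0.77419
  class_1: recall = 372/505 = 0.73663
  class_2: recall = 292/467 = 0.62527
  class_3: recall = 411/458 = 0.89738
  class_4: recall = 342/360 = 0.95000
Mean = (0.77419 + 0.73663 + 0.62527 + 0.89738 + 0.95000) / 5 = 0.7967

0.7967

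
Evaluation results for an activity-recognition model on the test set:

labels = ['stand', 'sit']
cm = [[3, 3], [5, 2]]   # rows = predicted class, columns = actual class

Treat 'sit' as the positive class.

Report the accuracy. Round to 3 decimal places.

0.385

Accuracy = (TP+TN)/N = (2+3)/13 = 0.385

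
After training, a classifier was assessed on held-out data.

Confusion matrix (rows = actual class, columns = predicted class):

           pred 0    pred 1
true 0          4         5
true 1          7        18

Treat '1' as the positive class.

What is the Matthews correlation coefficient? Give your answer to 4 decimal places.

0.1551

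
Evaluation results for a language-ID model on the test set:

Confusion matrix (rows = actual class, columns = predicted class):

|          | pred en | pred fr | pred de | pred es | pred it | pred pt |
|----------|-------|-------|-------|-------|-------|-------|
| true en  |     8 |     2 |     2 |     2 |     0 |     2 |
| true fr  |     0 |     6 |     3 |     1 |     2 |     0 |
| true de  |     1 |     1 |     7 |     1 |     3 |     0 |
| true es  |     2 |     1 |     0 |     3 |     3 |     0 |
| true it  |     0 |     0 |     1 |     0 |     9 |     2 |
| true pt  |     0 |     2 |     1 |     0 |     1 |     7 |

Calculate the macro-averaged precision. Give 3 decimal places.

Per-class precision (TP/(TP+FP)):
  en: TP=8, FP=0+1+2+0+0=3 → 8/11 = 0.7273
  fr: TP=6, FP=2+1+1+0+2=6 → 6/12 = 0.5000
  de: TP=7, FP=2+3+0+1+1=7 → 7/14 = 0.5000
  es: TP=3, FP=2+1+1+0+0=4 → 3/7 = 0.4286
  it: TP=9, FP=0+2+3+3+1=9 → 9/18 = 0.5000
  pt: TP=7, FP=2+0+0+0+2=4 → 7/11 = 0.6364
Macro-precision = mean = (0.7273 + 0.5000 + 0.5000 + 0.4286 + 0.5000 + 0.6364) / 6 = 0.549

0.549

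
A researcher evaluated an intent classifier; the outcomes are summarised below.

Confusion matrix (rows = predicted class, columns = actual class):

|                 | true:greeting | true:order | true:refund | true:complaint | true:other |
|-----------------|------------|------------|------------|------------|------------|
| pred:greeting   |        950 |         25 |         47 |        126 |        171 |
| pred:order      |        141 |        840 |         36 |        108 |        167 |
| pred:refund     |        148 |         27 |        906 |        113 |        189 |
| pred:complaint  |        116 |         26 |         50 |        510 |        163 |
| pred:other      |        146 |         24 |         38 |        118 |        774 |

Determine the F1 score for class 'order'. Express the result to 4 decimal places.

0.7520

Take TP from the diagonal, FP from the rest of the 'order' prediction marginal, FN from the rest of the 'order' actual marginal.
F1 score = 2·TP/(2·TP+FP+FN).
order: TP=840, FP=141+36+108+167=452, FN=25+27+26+24=102 → 1680/2234 = 0.75201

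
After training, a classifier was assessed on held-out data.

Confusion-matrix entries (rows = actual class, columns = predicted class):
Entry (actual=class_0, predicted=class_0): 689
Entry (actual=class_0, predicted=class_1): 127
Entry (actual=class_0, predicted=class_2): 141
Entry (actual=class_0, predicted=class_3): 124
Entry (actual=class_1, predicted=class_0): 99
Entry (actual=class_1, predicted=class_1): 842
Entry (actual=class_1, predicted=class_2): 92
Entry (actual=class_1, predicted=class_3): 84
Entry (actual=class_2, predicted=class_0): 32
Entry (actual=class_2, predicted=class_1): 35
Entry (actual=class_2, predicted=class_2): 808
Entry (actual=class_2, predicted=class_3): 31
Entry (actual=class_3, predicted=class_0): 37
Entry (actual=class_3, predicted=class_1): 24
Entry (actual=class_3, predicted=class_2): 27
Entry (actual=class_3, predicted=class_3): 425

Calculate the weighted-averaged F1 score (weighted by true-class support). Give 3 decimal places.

0.762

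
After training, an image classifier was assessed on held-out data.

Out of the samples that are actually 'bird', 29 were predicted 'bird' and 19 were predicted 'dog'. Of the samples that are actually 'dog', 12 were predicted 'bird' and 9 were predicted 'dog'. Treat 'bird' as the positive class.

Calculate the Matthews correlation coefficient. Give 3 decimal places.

MCC = (TP·TN − FP·FN) / √((TP+FP)(TP+FN)(TN+FP)(TN+FN))
Numerator = 29·9 − 12·19 = 33
Denominator = √(41·48·21·28) = √1157184 = 1075.7249
MCC = 33 / 1075.7249 = 0.031

0.031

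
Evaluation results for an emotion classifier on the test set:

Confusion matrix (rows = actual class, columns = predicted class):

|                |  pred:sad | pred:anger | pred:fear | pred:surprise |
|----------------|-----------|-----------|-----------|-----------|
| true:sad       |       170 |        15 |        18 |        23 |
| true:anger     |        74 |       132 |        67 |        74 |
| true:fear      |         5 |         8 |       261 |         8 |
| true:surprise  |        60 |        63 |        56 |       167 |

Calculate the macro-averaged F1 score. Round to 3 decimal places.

Per-class F1 score (2·TP/(2·TP+FP+FN)):
  sad: TP=170, FP=74+5+60=139, FN=15+18+23=56 → 340/535 = 0.6355
  anger: TP=132, FP=15+8+63=86, FN=74+67+74=215 → 264/565 = 0.4673
  fear: TP=261, FP=18+67+56=141, FN=5+8+8=21 → 522/684 = 0.7632
  surprise: TP=167, FP=23+74+8=105, FN=60+63+56=179 → 334/618 = 0.5405
Macro-F1 score = mean = (0.6355 + 0.4673 + 0.7632 + 0.5405) / 4 = 0.602

0.602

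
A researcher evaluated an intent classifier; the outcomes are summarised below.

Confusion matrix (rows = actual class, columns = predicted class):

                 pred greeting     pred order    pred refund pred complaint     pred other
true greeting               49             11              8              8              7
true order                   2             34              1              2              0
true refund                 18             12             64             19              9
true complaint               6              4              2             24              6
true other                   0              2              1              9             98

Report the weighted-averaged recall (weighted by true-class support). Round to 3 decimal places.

Per-class recall (TP/(TP+FN)):
  greeting: TP=49, FN=11+8+8+7=34 → 49/83 = 0.5904
  order: TP=34, FN=2+1+2+0=5 → 34/39 = 0.8718
  refund: TP=64, FN=18+12+19+9=58 → 64/122 = 0.5246
  complaint: TP=24, FN=6+4+2+6=18 → 24/42 = 0.5714
  other: TP=98, FN=0+2+1+9=12 → 98/110 = 0.8909
Weighted-recall = Σ (supportᵢ/N)·recallᵢ with N=396: (83/396)·0.5904 + (39/396)·0.8718 + (122/396)·0.5246 + (42/396)·0.5714 + (110/396)·0.8909 = 0.679

0.679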